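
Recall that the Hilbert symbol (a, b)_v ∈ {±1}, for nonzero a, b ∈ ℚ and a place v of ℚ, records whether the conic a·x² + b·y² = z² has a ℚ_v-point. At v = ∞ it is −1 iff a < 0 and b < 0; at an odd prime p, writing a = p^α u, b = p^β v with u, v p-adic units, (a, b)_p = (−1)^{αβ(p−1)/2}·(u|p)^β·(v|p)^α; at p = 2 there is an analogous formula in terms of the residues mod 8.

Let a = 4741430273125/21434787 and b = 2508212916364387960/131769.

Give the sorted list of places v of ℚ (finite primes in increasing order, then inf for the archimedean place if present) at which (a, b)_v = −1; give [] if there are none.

(a, b) ≡ (39, 910) mod (ℚ^×)²; places V = {2, 3, 5, 7, 11, 13, 17, 29, ∞}.
(a,b)_17: α=2, u≡5; β=0, v≡13 (mod 17); (5|17)=-1, (13|17)=+1; sign (−1)^0·-1^0·+1^2 = +1.
(a,b)_∞: sgn(39)=+, sgn(910)=+, so +1.
(a,b)_13: α=1, u≡10; β=3, v≡11 (mod 13); (10|13)=+1, (11|13)=-1; sign (−1)^0·+1^3·-1^1 = -1.
(a,b)_7: α=4, u≡1; β=9, v≡2 (mod 7); (1|7)=+1, (2|7)=+1; sign (−1)^0·+1^9·+1^4 = +1.
(a,b)_11: α=-2, u≡6; β=-4, v≡10 (mod 11); (6|11)=-1, (10|11)=-1; sign (−1)^0·-1^-4·-1^-2 = +1.
(a,b)_29: α=2, u≡12; β=4, v≡17 (mod 29); (12|29)=-1, (17|29)=-1; sign (−1)^0·-1^4·-1^2 = +1.
(a,b)_5: α=4, u≡1; β=1, v≡3 (mod 5); (1|5)=+1, (3|5)=-1; sign (−1)^0·+1^1·-1^4 = +1.
(a,b)_2: α=0, β=3; u≡7, v≡7 (mod 8); ε(u)ε(v)=1·1, αω(v)=0·0, βω(u)=3·0; sum ≡ 1  ⇒  -1.
(a,b)_3: α=-11, u≡1; β=-2, v≡1 (mod 3); (1|3)=+1, (1|3)=+1; sign (−1)^0·+1^-2·+1^-11 = +1.
Ram(39, 910) = {2, 13}; no ℚ_2-point on the conic.

[2, 13]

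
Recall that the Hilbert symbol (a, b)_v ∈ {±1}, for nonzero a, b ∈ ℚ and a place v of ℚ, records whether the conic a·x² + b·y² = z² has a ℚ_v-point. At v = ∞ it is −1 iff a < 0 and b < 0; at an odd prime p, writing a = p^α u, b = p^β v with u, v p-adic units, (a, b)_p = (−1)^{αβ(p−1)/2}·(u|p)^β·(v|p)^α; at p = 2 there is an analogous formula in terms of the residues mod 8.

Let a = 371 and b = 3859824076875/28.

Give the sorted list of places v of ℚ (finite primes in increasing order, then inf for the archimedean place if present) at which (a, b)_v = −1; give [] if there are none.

(a, b) ≡ (371, 1709981) mod (ℚ^×)²; places V = {2, 3, 5, 7, 13, 19, 23, 43, 53, ∞}.
(a,b)_43: α=0, u≡27; β=1, v≡23 (mod 43); (27|43)=-1, (23|43)=+1; sign (−1)^0·-1^1·+1^0 = -1.
(a,b)_23: α=0, u≡3; β=1, v≡7 (mod 23); (3|23)=+1, (7|23)=-1; sign (−1)^0·+1^1·-1^0 = +1.
(a,b)_13: α=0, u≡7; β=1, v≡1 (mod 13); (7|13)=-1, (1|13)=+1; sign (−1)^0·-1^1·+1^0 = -1.
(a,b)_19: α=0, u≡10; β=1, v≡2 (mod 19); (10|19)=-1, (2|19)=-1; sign (−1)^0·-1^1·-1^0 = -1.
(a,b)_53: α=1, u≡7; β=2, v≡28 (mod 53); (7|53)=+1, (28|53)=+1; sign (−1)^0·+1^2·+1^1 = +1.
(a,b)_5: α=0, u≡1; β=4, v≡1 (mod 5); (1|5)=+1, (1|5)=+1; sign (−1)^0·+1^4·+1^0 = +1.
(a,b)_7: α=1, u≡4; β=-1, v≡1 (mod 7); (4|7)=+1, (1|7)=+1; sign (−1)^1·+1^-1·+1^1 = -1.
(a,b)_2: α=0, β=-2; u≡3, v≡5 (mod 8); ε(u)ε(v)=1·0, αω(v)=0·1, βω(u)=-2·1; sum ≡ 0  ⇒  +1.
(a,b)_∞: sgn(371)=+, sgn(1709981)=+, so +1.
(a,b)_3: α=0, u≡2; β=2, v≡2 (mod 3); (2|3)=-1, (2|3)=-1; sign (−1)^0·-1^2·-1^0 = +1.
|Ram(371, 1709981)| = 4, even; anisotropic at {7, 13, 19, 43}.

[7, 13, 19, 43]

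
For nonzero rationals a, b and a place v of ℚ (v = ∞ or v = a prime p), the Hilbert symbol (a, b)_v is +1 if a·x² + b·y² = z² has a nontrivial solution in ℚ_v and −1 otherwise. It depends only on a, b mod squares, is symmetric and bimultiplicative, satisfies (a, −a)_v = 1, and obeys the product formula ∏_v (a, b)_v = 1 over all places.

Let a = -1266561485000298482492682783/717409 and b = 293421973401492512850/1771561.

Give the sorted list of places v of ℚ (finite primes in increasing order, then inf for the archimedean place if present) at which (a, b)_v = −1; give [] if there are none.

(a, b) ≡ (-11324703, 5394) mod (ℚ^×)²; places V = {2, 3, 5, 7, 11, 13, 17, 19, 23, 29, 31, ∞}.
(a,b)_11: α=-4, u≡8; β=-6, v≡9 (mod 11); (8|11)=-1, (9|11)=+1; sign (−1)^0·-1^-6·+1^-4 = +1.
(a,b)_∞: sgn(-11324703)=−, sgn(5394)=+, so +1.
(a,b)_7: α=-2, u≡1; β=2, v≡1 (mod 7); (1|7)=+1, (1|7)=+1; sign (−1)^0·+1^2·+1^-2 = +1.
(a,b)_13: α=3, u≡12; β=2, v≡12 (mod 13); (12|13)=+1, (12|13)=+1; sign (−1)^0·+1^2·+1^3 = +1.
(a,b)_23: α=8, u≡15; β=4, v≡1 (mod 23); (15|23)=-1, (1|23)=+1; sign (−1)^0·-1^4·+1^8 = +1.
(a,b)_3: α=5, u≡2; β=3, v≡1 (mod 3); (2|3)=-1, (1|3)=+1; sign (−1)^1·-1^3·+1^5 = +1.
(a,b)_17: α=3, u≡6; β=2, v≡12 (mod 17); (6|17)=-1, (12|17)=-1; sign (−1)^0·-1^2·-1^3 = -1.
(a,b)_29: α=1, u≡20; β=1, v≡15 (mod 29); (20|29)=+1, (15|29)=-1; sign (−1)^0·+1^1·-1^1 = -1.
(a,b)_19: α=3, u≡10; β=2, v≡17 (mod 19); (10|19)=-1, (17|19)=+1; sign (−1)^0·-1^2·+1^3 = +1.
(a,b)_5: α=0, u≡3; β=2, v≡4 (mod 5); (3|5)=-1, (4|5)=+1; sign (−1)^0·-1^2·+1^0 = +1.
(a,b)_31: α=1, u≡24; β=1, v≡18 (mod 31); (24|31)=-1, (18|31)=+1; sign (−1)^1·-1^1·+1^1 = +1.
(a,b)_2: α=0, β=1; u≡1, v≡1 (mod 8); ε(u)ε(v)=0·0, αω(v)=0·0, βω(u)=1·0; sum ≡ 0  ⇒  +1.
(-11324703, 5394 / ℚ) ramifies at {17, 29}: a division algebra.

[17, 29]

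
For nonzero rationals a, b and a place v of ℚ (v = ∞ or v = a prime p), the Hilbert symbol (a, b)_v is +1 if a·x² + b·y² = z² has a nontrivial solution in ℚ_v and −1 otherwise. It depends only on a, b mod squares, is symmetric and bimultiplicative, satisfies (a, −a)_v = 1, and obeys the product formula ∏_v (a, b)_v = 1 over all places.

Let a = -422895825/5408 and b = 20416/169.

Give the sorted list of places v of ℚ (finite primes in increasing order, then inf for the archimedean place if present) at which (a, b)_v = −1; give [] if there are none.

[2, 19]

(a, b) ≡ (-7106, 319) mod (ℚ^×)²; places V = {2, 3, 5, 11, 13, 17, 19, 23, 29, ∞}.
(a,b)_23: α=2, u≡3; β=0, v≡22 (mod 23); (3|23)=+1, (22|23)=-1; sign (−1)^0·+1^0·-1^2 = +1.
(a,b)_2: α=-5, β=6; u≡7, v≡7 (mod 8); ε(u)ε(v)=1·1, αω(v)=-5·0, βω(u)=6·0; sum ≡ 1  ⇒  -1.
(a,b)_17: α=1, u≡14; β=0, v≡1 (mod 17); (14|17)=-1, (1|17)=+1; sign (−1)^0·-1^0·+1^1 = +1.
(a,b)_5: α=2, u≡4; β=0, v≡4 (mod 5); (4|5)=+1, (4|5)=+1; sign (−1)^0·+1^0·+1^2 = +1.
(a,b)_29: α=0, u≡9; β=1, v≡10 (mod 29); (9|29)=+1, (10|29)=-1; sign (−1)^0·+1^1·-1^0 = +1.
(a,b)_13: α=-2, u≡2; β=-2, v≡6 (mod 13); (2|13)=-1, (6|13)=-1; sign (−1)^0·-1^-2·-1^-2 = +1.
(a,b)_11: α=1, u≡5; β=1, v≡2 (mod 11); (5|11)=+1, (2|11)=-1; sign (−1)^1·+1^1·-1^1 = +1.
(a,b)_19: α=1, u≡7; β=0, v≡14 (mod 19); (7|19)=+1, (14|19)=-1; sign (−1)^0·+1^0·-1^1 = -1.
(a,b)_3: α=2, u≡1; β=0, v≡1 (mod 3); (1|3)=+1, (1|3)=+1; sign (−1)^0·+1^0·+1^2 = +1.
(a,b)_∞: sgn(-7106)=−, sgn(319)=+, so +1.
Ram(-7106, 319) = {2, 19}; no ℚ_2-point on the conic.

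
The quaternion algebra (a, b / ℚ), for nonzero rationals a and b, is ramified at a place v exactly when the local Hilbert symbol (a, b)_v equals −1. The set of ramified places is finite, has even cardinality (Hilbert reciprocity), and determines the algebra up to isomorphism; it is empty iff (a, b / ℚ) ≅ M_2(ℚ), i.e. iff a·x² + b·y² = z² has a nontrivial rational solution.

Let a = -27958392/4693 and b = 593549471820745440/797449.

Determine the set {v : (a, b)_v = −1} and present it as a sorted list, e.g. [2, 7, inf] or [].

[2, 11]

(a, b) ≡ (-6006, 910) mod (ℚ^×)²; places V = {2, 3, 5, 7, 11, 13, 19, 41, 47, ∞}.
(a,b)_13: α=-1, u≡11; β=3, v≡5 (mod 13); (11|13)=-1, (5|13)=-1; sign (−1)^0·-1^3·-1^-1 = +1.
(a,b)_19: α=-2, u≡1; β=-2, v≡6 (mod 19); (1|19)=+1, (6|19)=+1; sign (−1)^0·+1^-2·+1^-2 = +1.
(a,b)_47: α=0, u≡43; β=-2, v≡34 (mod 47); (43|47)=-1, (34|47)=+1; sign (−1)^0·-1^-2·+1^0 = +1.
(a,b)_41: α=2, u≡18; β=2, v≡5 (mod 41); (18|41)=+1, (5|41)=+1; sign (−1)^0·+1^2·+1^2 = +1.
(a,b)_11: α=1, u≡3; β=6, v≡10 (mod 11); (3|11)=+1, (10|11)=-1; sign (−1)^0·+1^6·-1^1 = -1.
(a,b)_7: α=1, u≡6; β=1, v≡2 (mod 7); (6|7)=-1, (2|7)=+1; sign (−1)^1·-1^1·+1^1 = +1.
(a,b)_2: α=3, β=5; u≡5, v≡7 (mod 8); ε(u)ε(v)=0·1, αω(v)=3·0, βω(u)=5·1; sum ≡ 1  ⇒  -1.
(a,b)_5: α=0, u≡1; β=1, v≡2 (mod 5); (1|5)=+1, (2|5)=-1; sign (−1)^0·+1^1·-1^0 = +1.
(a,b)_3: α=3, u≡2; β=4, v≡1 (mod 3); (2|3)=-1, (1|3)=+1; sign (−1)^0·-1^4·+1^3 = +1.
(a,b)_∞: sgn(-6006)=−, sgn(910)=+, so +1.
Ram(-6006, 910) = {2, 11}; no ℚ_2-point on the conic.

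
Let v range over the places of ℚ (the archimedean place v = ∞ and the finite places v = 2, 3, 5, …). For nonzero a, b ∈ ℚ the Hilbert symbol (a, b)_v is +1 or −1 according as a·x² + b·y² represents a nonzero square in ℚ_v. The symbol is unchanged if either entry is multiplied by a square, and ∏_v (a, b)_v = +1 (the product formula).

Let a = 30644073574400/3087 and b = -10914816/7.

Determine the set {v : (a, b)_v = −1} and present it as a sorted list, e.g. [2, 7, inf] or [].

[3, 11, 13, 17]

Mod squares: a ≡ 47957, b ≡ -74613. Check v ∈ {∞, 2, 3, 5, 7, 11, 13, 17, 19, 31}.
v=17: a=17^1·(≡15), b=17^1·(≡6) mod 17; (15|17)=+1, (6|17)=-1; (−1)^{1·1·8}·(+1)^1·(-1)^1 = -1.
v=13: a=13^1·(≡1), b=13^0·(≡7) mod 13; (1|13)=+1, (7|13)=-1; (−1)^{1·0·6}·(+1)^0·(-1)^1 = -1.
v=7: a=7^-3·(≡3), b=7^-1·(≡4) mod 7; (3|7)=-1, (4|7)=+1; (−1)^{-3·-1·3}·(-1)^-1·(+1)^-3 = +1.
v=∞: 47957 > 0 and -74613 < 0  ⇒  (a,b)_∞ = +1.
v=2: v_2(a)=12, v_2(b)=10; units ≡ 5, 3 (mod 8); ε·ε+αω+βω = 0·1+12·1+10·1 ≡ 0  ⇒  (a,b)_2 = +1.
v=19: a=19^2·(≡1), b=19^1·(≡11) mod 19; (1|19)=+1, (11|19)=+1; (−1)^{2·1·9}·(+1)^1·(+1)^2 = +1.
v=3: a=3^-2·(≡2), b=3^1·(≡2) mod 3; (2|3)=-1, (2|3)=-1; (−1)^{-2·1·1}·(-1)^1·(-1)^-2 = -1.
v=11: a=11^2·(≡10), b=11^1·(≡3) mod 11; (10|11)=-1, (3|11)=+1; (−1)^{2·1·5}·(-1)^1·(+1)^2 = -1.
v=5: a=5^2·(≡3), b=5^0·(≡2) mod 5; (3|5)=-1, (2|5)=-1; (−1)^{2·0·2}·(-1)^0·(-1)^2 = +1.
v=31: a=31^1·(≡10), b=31^0·(≡14) mod 31; (10|31)=+1, (14|31)=+1; (−1)^{1·0·15}·(+1)^0·(+1)^1 = +1.
|Ram(47957, -74613)| = 4, even; anisotropic at {3, 11, 13, 17}.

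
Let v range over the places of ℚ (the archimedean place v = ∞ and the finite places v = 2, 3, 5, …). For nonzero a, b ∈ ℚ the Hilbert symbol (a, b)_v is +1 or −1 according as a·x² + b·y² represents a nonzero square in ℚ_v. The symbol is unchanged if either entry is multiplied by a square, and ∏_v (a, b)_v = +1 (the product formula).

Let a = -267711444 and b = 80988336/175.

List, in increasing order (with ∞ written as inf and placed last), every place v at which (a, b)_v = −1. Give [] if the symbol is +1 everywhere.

[7, 11, 17, 23]

(a, b) ≡ (-7436429, 437437) mod (ℚ^×)²; places V = {2, 3, 5, 7, 11, 13, 17, 19, 23, ∞}.
(a,b)_2: α=2, β=4; u≡3, v≡5 (mod 8); ε(u)ε(v)=1·0, αω(v)=2·1, βω(u)=4·1; sum ≡ 0  ⇒  +1.
(a,b)_19: α=1, u≡1; β=1, v≡2 (mod 19); (1|19)=+1, (2|19)=-1; sign (−1)^1·+1^1·-1^1 = +1.
(a,b)_23: α=1, u≡5; β=1, v≡5 (mod 23); (5|23)=-1, (5|23)=-1; sign (−1)^1·-1^1·-1^1 = -1.
(a,b)_5: α=0, u≡1; β=-2, v≡3 (mod 5); (1|5)=+1, (3|5)=-1; sign (−1)^0·+1^-2·-1^0 = +1.
(a,b)_13: α=1, u≡8; β=1, v≡2 (mod 13); (8|13)=-1, (2|13)=-1; sign (−1)^0·-1^1·-1^1 = +1.
(a,b)_3: α=2, u≡1; β=4, v≡1 (mod 3); (1|3)=+1, (1|3)=+1; sign (−1)^0·+1^4·+1^2 = +1.
(a,b)_11: α=1, u≡8; β=1, v≡10 (mod 11); (8|11)=-1, (10|11)=-1; sign (−1)^1·-1^1·-1^1 = -1.
(a,b)_17: α=1, u≡14; β=0, v≡6 (mod 17); (14|17)=-1, (6|17)=-1; sign (−1)^0·-1^0·-1^1 = -1.
(a,b)_∞: sgn(-7436429)=−, sgn(437437)=+, so +1.
(a,b)_7: α=1, u≡1; β=-1, v≡4 (mod 7); (1|7)=+1, (4|7)=+1; sign (−1)^1·+1^-1·+1^1 = -1.
Ram(-7436429, 437437) = {7, 11, 17, 23}; no ℚ_7-point on the conic.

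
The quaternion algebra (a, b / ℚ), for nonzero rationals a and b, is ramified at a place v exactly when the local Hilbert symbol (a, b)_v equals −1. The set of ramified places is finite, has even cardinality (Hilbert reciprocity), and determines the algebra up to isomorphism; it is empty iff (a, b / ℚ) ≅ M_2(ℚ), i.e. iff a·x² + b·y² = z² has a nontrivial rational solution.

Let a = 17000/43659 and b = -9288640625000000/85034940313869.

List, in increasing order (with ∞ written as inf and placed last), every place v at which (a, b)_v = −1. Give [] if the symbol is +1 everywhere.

(a, b) ≡ (1870, -357) mod (ℚ^×)²; places V = {2, 3, 5, 7, 11, 13, 17, ∞}.
(a,b)_∞: sgn(1870)=+, sgn(-357)=−, so +1.
(a,b)_17: α=1, u≡16; β=3, v≡13 (mod 17); (16|17)=+1, (13|17)=+1; sign (−1)^0·+1^3·+1^1 = +1.
(a,b)_2: α=3, β=6; u≡7, v≡3 (mod 8); ε(u)ε(v)=1·1, αω(v)=3·1, βω(u)=6·0; sum ≡ 0  ⇒  +1.
(a,b)_5: α=3, u≡4; β=12, v≡2 (mod 5); (4|5)=+1, (2|5)=-1; sign (−1)^0·+1^12·-1^3 = -1.
(a,b)_3: α=-4, u≡1; β=-11, v≡1 (mod 3); (1|3)=+1, (1|3)=+1; sign (−1)^0·+1^-11·+1^-4 = +1.
(a,b)_13: α=0, u≡7; β=-4, v≡6 (mod 13); (7|13)=-1, (6|13)=-1; sign (−1)^0·-1^-4·-1^0 = +1.
(a,b)_7: α=-2, u≡2; β=-5, v≡6 (mod 7); (2|7)=+1, (6|7)=-1; sign (−1)^0·+1^-5·-1^-2 = +1.
(a,b)_11: α=-1, u≡3; β=2, v≡6 (mod 11); (3|11)=+1, (6|11)=-1; sign (−1)^0·+1^2·-1^-1 = -1.
|Ram(1870, -357)| = 2, even; anisotropic at {5, 11}.

[5, 11]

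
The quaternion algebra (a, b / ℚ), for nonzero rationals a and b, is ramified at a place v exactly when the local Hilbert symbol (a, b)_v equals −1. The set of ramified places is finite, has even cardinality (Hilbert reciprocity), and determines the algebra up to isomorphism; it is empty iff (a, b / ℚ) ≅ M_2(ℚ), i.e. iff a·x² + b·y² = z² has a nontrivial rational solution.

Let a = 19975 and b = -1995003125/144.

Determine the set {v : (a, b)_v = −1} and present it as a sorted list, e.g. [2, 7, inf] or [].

Mod squares: a ≡ 799, b ≡ -5. Check v ∈ {∞, 2, 3, 5, 17, 47}.
v=5: a=5^2·(≡4), b=5^5·(≡1) mod 5; (4|5)=+1, (1|5)=+1; (−1)^{2·5·2}·(+1)^5·(+1)^2 = +1.
v=17: a=17^1·(≡2), b=17^2·(≡6) mod 17; (2|17)=+1, (6|17)=-1; (−1)^{1·2·8}·(+1)^2·(-1)^1 = -1.
v=3: a=3^0·(≡1), b=3^-2·(≡1) mod 3; (1|3)=+1, (1|3)=+1; (−1)^{0·-2·1}·(+1)^-2·(+1)^0 = +1.
v=47: a=47^1·(≡2), b=47^2·(≡9) mod 47; (2|47)=+1, (9|47)=+1; (−1)^{1·2·23}·(+1)^2·(+1)^1 = +1.
v=2: v_2(a)=0, v_2(b)=-4; units ≡ 7, 3 (mod 8); ε·ε+αω+βω = 1·1+0·1+-4·0 ≡ 1  ⇒  (a,b)_2 = -1.
v=∞: 799 > 0 and -5 < 0  ⇒  (a,b)_∞ = +1.
|Ram(799, -5)| = 2, even; anisotropic at {2, 17}.

[2, 17]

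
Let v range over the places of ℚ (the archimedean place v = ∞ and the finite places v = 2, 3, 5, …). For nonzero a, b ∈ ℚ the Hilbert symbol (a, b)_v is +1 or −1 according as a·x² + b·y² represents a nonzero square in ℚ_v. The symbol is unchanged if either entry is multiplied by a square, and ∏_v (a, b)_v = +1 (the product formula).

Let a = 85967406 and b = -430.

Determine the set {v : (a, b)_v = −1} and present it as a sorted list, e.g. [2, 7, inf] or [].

Mod squares: a ≡ 574, b ≡ -430. Check v ∈ {∞, 2, 3, 5, 7, 41, 43}.
v=2: v_2(a)=1, v_2(b)=1; units ≡ 7, 1 (mod 8); ε·ε+αω+βω = 1·0+1·0+1·0 ≡ 0  ⇒  (a,b)_2 = +1.
v=∞: 574 > 0 and -430 < 0  ⇒  (a,b)_∞ = +1.
v=5: a=5^0·(≡1), b=5^1·(≡4) mod 5; (1|5)=+1, (4|5)=+1; (−1)^{0·1·2}·(+1)^1·(+1)^0 = +1.
v=7: a=7^1·(≡6), b=7^0·(≡4) mod 7; (6|7)=-1, (4|7)=+1; (−1)^{1·0·3}·(-1)^0·(+1)^1 = +1.
v=41: a=41^1·(≡26), b=41^0·(≡21) mod 41; (26|41)=-1, (21|41)=+1; (−1)^{1·0·20}·(-1)^0·(+1)^1 = +1.
v=3: a=3^4·(≡1), b=3^0·(≡2) mod 3; (1|3)=+1, (2|3)=-1; (−1)^{4·0·1}·(+1)^0·(-1)^4 = +1.
v=43: a=43^2·(≡11), b=43^1·(≡33) mod 43; (11|43)=+1, (33|43)=-1; (−1)^{2·1·21}·(+1)^1·(-1)^2 = +1.
Every local symbol is +1, so the conic 574·x² + -430·y² = z² has ℚ_v-points for all v and hence a ℚ-point; (a, b / ℚ) ≅ M_2(ℚ).

[]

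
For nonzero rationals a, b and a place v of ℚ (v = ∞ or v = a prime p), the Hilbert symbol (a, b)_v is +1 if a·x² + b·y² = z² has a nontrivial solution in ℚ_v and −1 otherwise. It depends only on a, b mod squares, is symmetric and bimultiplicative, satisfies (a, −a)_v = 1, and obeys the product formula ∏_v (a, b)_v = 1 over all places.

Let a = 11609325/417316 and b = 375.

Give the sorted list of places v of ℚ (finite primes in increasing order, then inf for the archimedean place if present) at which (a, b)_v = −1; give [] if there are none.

[5, 13]

Mod squares: a ≡ 13, b ≡ 15. Check v ∈ {∞, 2, 3, 5, 7, 13, 17, 19}.
v=3: a=3^6·(≡1), b=3^1·(≡2) mod 3; (1|3)=+1, (2|3)=-1; (−1)^{6·1·1}·(+1)^1·(-1)^6 = +1.
v=19: a=19^-2·(≡12), b=19^0·(≡14) mod 19; (12|19)=-1, (14|19)=-1; (−1)^{-2·0·9}·(-1)^0·(-1)^-2 = +1.
v=17: a=17^-2·(≡9), b=17^0·(≡1) mod 17; (9|17)=+1, (1|17)=+1; (−1)^{-2·0·8}·(+1)^0·(+1)^-2 = +1.
v=5: a=5^2·(≡3), b=5^3·(≡3) mod 5; (3|5)=-1, (3|5)=-1; (−1)^{2·3·2}·(-1)^3·(-1)^2 = -1.
v=2: v_2(a)=-2, v_2(b)=0; units ≡ 5, 7 (mod 8); ε·ε+αω+βω = 0·1+-2·0+0·1 ≡ 0  ⇒  (a,b)_2 = +1.
v=7: a=7^2·(≡6), b=7^0·(≡4) mod 7; (6|7)=-1, (4|7)=+1; (−1)^{2·0·3}·(-1)^0·(+1)^2 = +1.
v=13: a=13^1·(≡1), b=13^0·(≡11) mod 13; (1|13)=+1, (11|13)=-1; (−1)^{1·0·6}·(+1)^0·(-1)^1 = -1.
v=∞: 13 > 0 and 15 > 0  ⇒  (a,b)_∞ = +1.
|Ram(13, 15)| = 2, even; anisotropic at {5, 13}.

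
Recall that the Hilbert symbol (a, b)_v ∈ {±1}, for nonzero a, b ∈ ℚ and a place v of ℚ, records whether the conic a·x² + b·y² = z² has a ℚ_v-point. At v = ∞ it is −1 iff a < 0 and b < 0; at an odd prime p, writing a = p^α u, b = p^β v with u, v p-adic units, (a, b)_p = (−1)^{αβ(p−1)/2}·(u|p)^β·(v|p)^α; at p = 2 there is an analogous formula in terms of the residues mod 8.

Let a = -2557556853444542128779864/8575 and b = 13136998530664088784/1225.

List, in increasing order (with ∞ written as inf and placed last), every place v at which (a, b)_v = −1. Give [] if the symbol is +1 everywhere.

Mod squares: a ≡ -2618, b ≡ 7429. Check v ∈ {∞, 2, 3, 5, 7, 11, 17, 19, 23}.
v=2: v_2(a)=3, v_2(b)=4; units ≡ 3, 5 (mod 8); ε·ε+αω+βω = 1·0+3·1+4·1 ≡ 1  ⇒  (a,b)_2 = -1.
v=7: a=7^-3·(≡4), b=7^-2·(≡1) mod 7; (4|7)=+1, (1|7)=+1; (−1)^{-3·-2·3}·(+1)^-2·(+1)^-3 = +1.
v=5: a=5^-2·(≡2), b=5^-2·(≡1) mod 5; (2|5)=-1, (1|5)=+1; (−1)^{-2·-2·2}·(-1)^-2·(+1)^-2 = +1.
v=17: a=17^1·(≡9), b=17^1·(≡7) mod 17; (9|17)=+1, (7|17)=-1; (−1)^{1·1·8}·(+1)^1·(-1)^1 = -1.
v=3: a=3^18·(≡1), b=3^14·(≡1) mod 3; (1|3)=+1, (1|3)=+1; (−1)^{18·14·1}·(+1)^14·(+1)^18 = +1.
v=19: a=19^4·(≡5), b=19^3·(≡4) mod 19; (5|19)=+1, (4|19)=+1; (−1)^{4·3·9}·(+1)^3·(+1)^4 = +1.
v=11: a=11^3·(≡5), b=11^2·(≡4) mod 11; (5|11)=+1, (4|11)=+1; (−1)^{3·2·5}·(+1)^2·(+1)^3 = +1.
v=23: a=23^4·(≡9), b=23^3·(≡12) mod 23; (9|23)=+1, (12|23)=+1; (−1)^{4·3·11}·(+1)^3·(+1)^4 = +1.
v=∞: -2618 < 0 and 7429 > 0  ⇒  (a,b)_∞ = +1.
(-2618, 7429 / ℚ) ramifies at {2, 17}: a division algebra.

[2, 17]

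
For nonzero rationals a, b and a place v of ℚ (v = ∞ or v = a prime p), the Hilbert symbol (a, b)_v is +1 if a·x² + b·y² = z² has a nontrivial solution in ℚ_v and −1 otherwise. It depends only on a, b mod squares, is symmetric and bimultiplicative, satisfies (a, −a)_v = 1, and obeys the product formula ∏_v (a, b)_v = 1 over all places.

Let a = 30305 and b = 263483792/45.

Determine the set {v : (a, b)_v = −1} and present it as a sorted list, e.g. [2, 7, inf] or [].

[5, 13]

Mod squares: a ≡ 30305, b ≡ 1885. Check v ∈ {∞, 2, 3, 5, 11, 13, 19, 29}.
v=2: v_2(a)=0, v_2(b)=4; units ≡ 1, 5 (mod 8); ε·ε+αω+βω = 0·0+0·1+4·0 ≡ 0  ⇒  (a,b)_2 = +1.
v=11: a=11^1·(≡5), b=11^2·(≡3) mod 11; (5|11)=+1, (3|11)=+1; (−1)^{1·2·5}·(+1)^2·(+1)^1 = +1.
v=19: a=19^1·(≡18), b=19^2·(≡9) mod 19; (18|19)=-1, (9|19)=+1; (−1)^{1·2·9}·(-1)^2·(+1)^1 = +1.
v=13: a=13^0·(≡2), b=13^1·(≡8) mod 13; (2|13)=-1, (8|13)=-1; (−1)^{0·1·6}·(-1)^1·(-1)^0 = -1.
v=5: a=5^1·(≡1), b=5^-1·(≡3) mod 5; (1|5)=+1, (3|5)=-1; (−1)^{1·-1·2}·(+1)^-1·(-1)^1 = -1.
v=3: a=3^0·(≡2), b=3^-2·(≡1) mod 3; (2|3)=-1, (1|3)=+1; (−1)^{0·-2·1}·(-1)^-2·(+1)^0 = +1.
v=∞: 30305 > 0 and 1885 > 0  ⇒  (a,b)_∞ = +1.
v=29: a=29^1·(≡1), b=29^1·(≡4) mod 29; (1|29)=+1, (4|29)=+1; (−1)^{1·1·14}·(+1)^1·(+1)^1 = +1.
Ram(30305, 1885) = {5, 13}; no ℚ_5-point on the conic.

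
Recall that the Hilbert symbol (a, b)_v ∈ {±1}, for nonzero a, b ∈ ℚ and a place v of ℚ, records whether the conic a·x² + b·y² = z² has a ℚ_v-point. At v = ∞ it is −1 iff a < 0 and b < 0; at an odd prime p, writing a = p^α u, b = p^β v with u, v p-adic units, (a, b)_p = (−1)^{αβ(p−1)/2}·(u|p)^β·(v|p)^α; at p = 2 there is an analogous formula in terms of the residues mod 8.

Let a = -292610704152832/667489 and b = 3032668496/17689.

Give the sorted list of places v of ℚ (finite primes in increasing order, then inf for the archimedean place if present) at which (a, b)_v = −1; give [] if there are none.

[31, 41]

Mod squares: a ≡ -29233, b ≡ 9269. Check v ∈ {∞, 2, 7, 11, 13, 19, 23, 31, 37, 41, 43}.
v=31: a=31^1·(≡18), b=31^1·(≡4) mod 31; (18|31)=+1, (4|31)=+1; (−1)^{1·1·15}·(+1)^1·(+1)^1 = -1.
v=2: v_2(a)=8, v_2(b)=4; units ≡ 7, 5 (mod 8); ε·ε+αω+βω = 1·0+8·1+4·0 ≡ 0  ⇒  (a,b)_2 = +1.
v=13: a=13^4·(≡10), b=13^3·(≡6) mod 13; (10|13)=+1, (6|13)=-1; (−1)^{4·3·6}·(+1)^3·(-1)^4 = +1.
v=7: a=7^0·(≡3), b=7^-2·(≡1) mod 7; (3|7)=-1, (1|7)=+1; (−1)^{0·-2·3}·(-1)^-2·(+1)^0 = +1.
v=11: a=11^0·(≡5), b=11^2·(≡8) mod 11; (5|11)=+1, (8|11)=-1; (−1)^{0·2·5}·(+1)^2·(-1)^0 = +1.
v=23: a=23^1·(≡19), b=23^1·(≡8) mod 23; (19|23)=-1, (8|23)=+1; (−1)^{1·1·11}·(-1)^1·(+1)^1 = +1.
v=37: a=37^2·(≡34), b=37^0·(≡5) mod 37; (34|37)=+1, (5|37)=-1; (−1)^{2·0·18}·(+1)^0·(-1)^2 = +1.
v=43: a=43^-2·(≡19), b=43^0·(≡17) mod 43; (19|43)=-1, (17|43)=+1; (−1)^{-2·0·21}·(-1)^0·(+1)^-2 = +1.
v=19: a=19^-2·(≡10), b=19^-2·(≡11) mod 19; (10|19)=-1, (11|19)=+1; (−1)^{-2·-2·9}·(-1)^-2·(+1)^-2 = +1.
v=∞: -29233 < 0 and 9269 > 0  ⇒  (a,b)_∞ = +1.
v=41: a=41^1·(≡32), b=41^0·(≡28) mod 41; (32|41)=+1, (28|41)=-1; (−1)^{1·0·20}·(+1)^0·(-1)^1 = -1.
(-29233, 9269 / ℚ) ramifies at {31, 41}: a division algebra.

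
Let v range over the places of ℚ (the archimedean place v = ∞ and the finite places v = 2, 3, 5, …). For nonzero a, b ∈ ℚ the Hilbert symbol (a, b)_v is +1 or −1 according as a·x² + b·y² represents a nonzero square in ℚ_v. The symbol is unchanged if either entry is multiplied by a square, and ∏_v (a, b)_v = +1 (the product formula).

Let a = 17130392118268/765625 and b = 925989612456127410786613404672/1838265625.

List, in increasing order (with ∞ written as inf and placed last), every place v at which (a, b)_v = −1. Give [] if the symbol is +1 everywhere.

Mod squares: a ≡ 87684487, b ≡ 159137. Check v ∈ {∞, 2, 3, 5, 7, 11, 13, 17, 19, 23, 29, 37}.
v=7: a=7^-2·(≡2), b=7^-6·(≡6) mod 7; (2|7)=+1, (6|7)=-1; (−1)^{-2·-6·3}·(+1)^-6·(-1)^-2 = +1.
v=13: a=13^2·(≡2), b=13^6·(≡12) mod 13; (2|13)=-1, (12|13)=+1; (−1)^{2·6·6}·(-1)^6·(+1)^2 = +1.
v=3: a=3^0·(≡1), b=3^4·(≡2) mod 3; (1|3)=+1, (2|3)=-1; (−1)^{0·4·1}·(+1)^4·(-1)^0 = +1.
v=5: a=5^-6·(≡2), b=5^-6·(≡3) mod 5; (2|5)=-1, (3|5)=-1; (−1)^{-6·-6·2}·(-1)^-6·(-1)^-6 = +1.
v=19: a=19^1·(≡17), b=19^2·(≡10) mod 19; (17|19)=+1, (10|19)=-1; (−1)^{1·2·9}·(+1)^2·(-1)^1 = -1.
v=37: a=37^1·(≡9), b=37^3·(≡9) mod 37; (9|37)=+1, (9|37)=+1; (−1)^{1·3·18}·(+1)^3·(+1)^1 = +1.
v=29: a=29^1·(≡4), b=29^2·(≡12) mod 29; (4|29)=+1, (12|29)=-1; (−1)^{1·2·14}·(+1)^2·(-1)^1 = -1.
v=23: a=23^1·(≡8), b=23^1·(≡20) mod 23; (8|23)=+1, (20|23)=-1; (−1)^{1·1·11}·(+1)^1·(-1)^1 = +1.
v=11: a=11^1·(≡10), b=11^3·(≡10) mod 11; (10|11)=-1, (10|11)=-1; (−1)^{1·3·5}·(-1)^3·(-1)^1 = -1.
v=∞: 87684487 > 0 and 159137 > 0  ⇒  (a,b)_∞ = +1.
v=17: a=17^3·(≡9), b=17^3·(≡5) mod 17; (9|17)=+1, (5|17)=-1; (−1)^{3·3·8}·(+1)^3·(-1)^3 = -1.
v=2: v_2(a)=2, v_2(b)=10; units ≡ 7, 1 (mod 8); ε·ε+αω+βω = 1·0+2·0+10·0 ≡ 0  ⇒  (a,b)_2 = +1.
(87684487, 159137 / ℚ) ramifies at {11, 17, 19, 29}: a division algebra.

[11, 17, 19, 29]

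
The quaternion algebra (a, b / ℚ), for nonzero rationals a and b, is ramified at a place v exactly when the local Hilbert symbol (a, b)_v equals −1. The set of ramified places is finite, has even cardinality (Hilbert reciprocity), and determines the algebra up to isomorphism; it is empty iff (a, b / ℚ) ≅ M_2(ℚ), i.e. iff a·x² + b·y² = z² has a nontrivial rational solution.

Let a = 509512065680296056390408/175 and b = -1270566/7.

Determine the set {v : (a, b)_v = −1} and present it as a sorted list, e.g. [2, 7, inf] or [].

Mod squares: a ≡ 71594446, b ≡ -109802. Check v ∈ {∞, 2, 3, 5, 7, 11, 17, 23, 29, 31, 41}.
v=23: a=23^3·(≡17), b=23^1·(≡17) mod 23; (17|23)=-1, (17|23)=-1; (−1)^{3·1·11}·(-1)^1·(-1)^3 = -1.
v=41: a=41^1·(≡40), b=41^0·(≡21) mod 41; (40|41)=+1, (21|41)=+1; (−1)^{1·0·20}·(+1)^0·(+1)^1 = +1.
v=7: a=7^-1·(≡1), b=7^-1·(≡4) mod 7; (1|7)=+1, (4|7)=+1; (−1)^{-1·-1·3}·(+1)^-1·(+1)^-1 = -1.
v=31: a=31^4·(≡2), b=31^1·(≡26) mod 31; (2|31)=+1, (26|31)=-1; (−1)^{4·1·15}·(+1)^1·(-1)^4 = +1.
v=11: a=11^3·(≡7), b=11^1·(≡7) mod 11; (7|11)=-1, (7|11)=-1; (−1)^{3·1·5}·(-1)^1·(-1)^3 = -1.
v=3: a=3^6·(≡1), b=3^4·(≡1) mod 3; (1|3)=+1, (1|3)=+1; (−1)^{6·4·1}·(+1)^4·(+1)^6 = +1.
v=∞: 71594446 > 0 and -109802 < 0  ⇒  (a,b)_∞ = +1.
v=2: v_2(a)=3, v_2(b)=1; units ≡ 7, 3 (mod 8); ε·ε+αω+βω = 1·1+3·1+1·0 ≡ 0  ⇒  (a,b)_2 = +1.
v=17: a=17^3·(≡14), b=17^0·(≡2) mod 17; (14|17)=-1, (2|17)=+1; (−1)^{3·0·8}·(-1)^0·(+1)^3 = +1.
v=5: a=5^-2·(≡4), b=5^0·(≡2) mod 5; (4|5)=+1, (2|5)=-1; (−1)^{-2·0·2}·(+1)^0·(-1)^-2 = +1.
v=29: a=29^1·(≡13), b=29^0·(≡14) mod 29; (13|29)=+1, (14|29)=-1; (−1)^{1·0·14}·(+1)^0·(-1)^1 = -1.
Ram(71594446, -109802) = {7, 11, 23, 29}; no ℚ_7-point on the conic.

[7, 11, 23, 29]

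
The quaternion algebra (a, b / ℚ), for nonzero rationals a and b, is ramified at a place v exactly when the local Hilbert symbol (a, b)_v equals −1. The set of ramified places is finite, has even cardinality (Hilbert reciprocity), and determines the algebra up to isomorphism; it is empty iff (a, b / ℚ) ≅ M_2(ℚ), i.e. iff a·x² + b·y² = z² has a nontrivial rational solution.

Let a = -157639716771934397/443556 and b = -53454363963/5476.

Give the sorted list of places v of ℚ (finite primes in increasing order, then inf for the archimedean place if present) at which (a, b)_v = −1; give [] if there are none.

[11, 13, 23, inf]

Mod squares: a ≡ -2717, b ≡ -17043. Check v ∈ {∞, 2, 3, 7, 11, 13, 17, 19, 23, 37}.
v=17: a=17^2·(≡12), b=17^0·(≡2) mod 17; (12|17)=-1, (2|17)=+1; (−1)^{2·0·8}·(-1)^0·(+1)^2 = +1.
v=19: a=19^1·(≡7), b=19^1·(≡3) mod 19; (7|19)=+1, (3|19)=-1; (−1)^{1·1·9}·(+1)^1·(-1)^1 = +1.
v=23: a=23^4·(≡20), b=23^3·(≡1) mod 23; (20|23)=-1, (1|23)=+1; (−1)^{4·3·11}·(-1)^3·(+1)^4 = -1.
v=37: a=37^-2·(≡11), b=37^-2·(≡32) mod 37; (11|37)=+1, (32|37)=-1; (−1)^{-2·-2·18}·(+1)^-2·(-1)^-2 = +1.
v=11: a=11^5·(≡8), b=11^2·(≡10) mod 11; (8|11)=-1, (10|11)=-1; (−1)^{5·2·5}·(-1)^2·(-1)^5 = -1.
v=7: a=7^2·(≡5), b=7^2·(≡1) mod 7; (5|7)=-1, (1|7)=+1; (−1)^{2·2·3}·(-1)^2·(+1)^2 = +1.
v=∞: -2717 < 0 and -17043 < 0  ⇒  (a,b)_∞ = -1.
v=3: a=3^-4·(≡1), b=3^1·(≡1) mod 3; (1|3)=+1, (1|3)=+1; (−1)^{-4·1·1}·(+1)^1·(+1)^-4 = +1.
v=2: v_2(a)=-2, v_2(b)=-2; units ≡ 3, 5 (mod 8); ε·ε+αω+βω = 1·0+-2·1+-2·1 ≡ 0  ⇒  (a,b)_2 = +1.
v=13: a=13^1·(≡9), b=13^1·(≡6) mod 13; (9|13)=+1, (6|13)=-1; (−1)^{1·1·6}·(+1)^1·(-1)^1 = -1.
Ram(-2717, -17043) = {11, 13, 23, ∞}; no ℚ_11-point on the conic.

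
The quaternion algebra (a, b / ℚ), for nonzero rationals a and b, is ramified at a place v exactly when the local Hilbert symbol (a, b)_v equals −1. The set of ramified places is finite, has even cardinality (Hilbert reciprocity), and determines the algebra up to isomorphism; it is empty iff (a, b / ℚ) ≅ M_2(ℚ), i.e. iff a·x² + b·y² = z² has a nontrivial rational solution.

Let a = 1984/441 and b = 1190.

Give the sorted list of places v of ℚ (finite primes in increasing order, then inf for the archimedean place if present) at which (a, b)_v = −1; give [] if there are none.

Mod squares: a ≡ 31, b ≡ 1190. Check v ∈ {∞, 2, 3, 5, 7, 17, 31}.
v=2: v_2(a)=6, v_2(b)=1; units ≡ 7, 3 (mod 8); ε·ε+αω+βω = 1·1+6·1+1·0 ≡ 1  ⇒  (a,b)_2 = -1.
v=17: a=17^0·(≡5), b=17^1·(≡2) mod 17; (5|17)=-1, (2|17)=+1; (−1)^{0·1·8}·(-1)^1·(+1)^0 = -1.
v=5: a=5^0·(≡4), b=5^1·(≡3) mod 5; (4|5)=+1, (3|5)=-1; (−1)^{0·1·2}·(+1)^1·(-1)^0 = +1.
v=7: a=7^-2·(≡5), b=7^1·(≡2) mod 7; (5|7)=-1, (2|7)=+1; (−1)^{-2·1·3}·(-1)^1·(+1)^-2 = -1.
v=3: a=3^-2·(≡1), b=3^0·(≡2) mod 3; (1|3)=+1, (2|3)=-1; (−1)^{-2·0·1}·(+1)^0·(-1)^-2 = +1.
v=∞: 31 > 0 and 1190 > 0  ⇒  (a,b)_∞ = +1.
v=31: a=31^1·(≡18), b=31^0·(≡12) mod 31; (18|31)=+1, (12|31)=-1; (−1)^{1·0·15}·(+1)^0·(-1)^1 = -1.
(31, 1190 / ℚ) ramifies at {2, 7, 17, 31}: a division algebra.

[2, 7, 17, 31]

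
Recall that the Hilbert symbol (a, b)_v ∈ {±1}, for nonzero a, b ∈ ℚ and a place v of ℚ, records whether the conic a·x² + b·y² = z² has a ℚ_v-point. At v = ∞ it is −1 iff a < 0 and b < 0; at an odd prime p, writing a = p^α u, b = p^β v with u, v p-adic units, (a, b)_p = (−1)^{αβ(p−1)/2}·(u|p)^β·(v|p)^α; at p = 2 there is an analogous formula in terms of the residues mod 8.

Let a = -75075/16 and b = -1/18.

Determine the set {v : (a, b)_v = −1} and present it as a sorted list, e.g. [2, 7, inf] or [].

[2, 7, 13, inf]

Mod squares: a ≡ -3003, b ≡ -2. Check v ∈ {∞, 2, 3, 5, 7, 11, 13}.
v=11: a=11^1·(≡10), b=11^0·(≡3) mod 11; (10|11)=-1, (3|11)=+1; (−1)^{1·0·5}·(-1)^0·(+1)^1 = +1.
v=7: a=7^1·(≡3), b=7^0·(≡5) mod 7; (3|7)=-1, (5|7)=-1; (−1)^{1·0·3}·(-1)^0·(-1)^1 = -1.
v=2: v_2(a)=-4, v_2(b)=-1; units ≡ 5, 7 (mod 8); ε·ε+αω+βω = 0·1+-4·0+-1·1 ≡ 1  ⇒  (a,b)_2 = -1.
v=5: a=5^2·(≡2), b=5^0·(≡3) mod 5; (2|5)=-1, (3|5)=-1; (−1)^{2·0·2}·(-1)^0·(-1)^2 = +1.
v=13: a=13^1·(≡12), b=13^0·(≡5) mod 13; (12|13)=+1, (5|13)=-1; (−1)^{1·0·6}·(+1)^0·(-1)^1 = -1.
v=∞: -3003 < 0 and -2 < 0  ⇒  (a,b)_∞ = -1.
v=3: a=3^1·(≡1), b=3^-2·(≡1) mod 3; (1|3)=+1, (1|3)=+1; (−1)^{1·-2·1}·(+1)^-2·(+1)^1 = +1.
(-3003, -2 / ℚ) ramifies at {2, 7, 13, ∞}: a division algebra.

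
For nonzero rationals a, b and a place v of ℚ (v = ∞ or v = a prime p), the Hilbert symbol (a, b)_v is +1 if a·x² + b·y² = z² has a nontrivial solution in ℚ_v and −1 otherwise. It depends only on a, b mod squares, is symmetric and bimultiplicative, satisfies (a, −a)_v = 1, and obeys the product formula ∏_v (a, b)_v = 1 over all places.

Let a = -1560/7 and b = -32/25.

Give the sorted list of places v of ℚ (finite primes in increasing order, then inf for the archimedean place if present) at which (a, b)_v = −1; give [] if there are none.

[5, 7, 13, inf]

Mod squares: a ≡ -2730, b ≡ -2. Check v ∈ {∞, 2, 3, 5, 7, 13}.
v=13: a=13^1·(≡7), b=13^0·(≡6) mod 13; (7|13)=-1, (6|13)=-1; (−1)^{1·0·6}·(-1)^0·(-1)^1 = -1.
v=2: v_2(a)=3, v_2(b)=5; units ≡ 3, 7 (mod 8); ε·ε+αω+βω = 1·1+3·0+5·1 ≡ 0  ⇒  (a,b)_2 = +1.
v=7: a=7^-1·(≡1), b=7^0·(≡6) mod 7; (1|7)=+1, (6|7)=-1; (−1)^{-1·0·3}·(+1)^0·(-1)^-1 = -1.
v=3: a=3^1·(≡2), b=3^0·(≡1) mod 3; (2|3)=-1, (1|3)=+1; (−1)^{1·0·1}·(-1)^0·(+1)^1 = +1.
v=5: a=5^1·(≡4), b=5^-2·(≡3) mod 5; (4|5)=+1, (3|5)=-1; (−1)^{1·-2·2}·(+1)^-2·(-1)^1 = -1.
v=∞: -2730 < 0 and -2 < 0  ⇒  (a,b)_∞ = -1.
(-2730, -2 / ℚ) ramifies at {5, 7, 13, ∞}: a division algebra.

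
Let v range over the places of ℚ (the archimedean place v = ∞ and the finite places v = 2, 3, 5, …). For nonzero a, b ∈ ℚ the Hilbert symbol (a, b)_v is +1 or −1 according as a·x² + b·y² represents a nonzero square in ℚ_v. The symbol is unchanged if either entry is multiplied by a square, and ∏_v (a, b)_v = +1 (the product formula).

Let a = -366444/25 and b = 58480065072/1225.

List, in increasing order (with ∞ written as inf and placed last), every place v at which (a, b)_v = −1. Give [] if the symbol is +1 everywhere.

Mod squares: a ≡ -1131, b ≡ 29667. Check v ∈ {∞, 2, 3, 5, 7, 11, 13, 29, 31}.
v=2: v_2(a)=2, v_2(b)=4; units ≡ 5, 3 (mod 8); ε·ε+αω+βω = 0·1+2·1+4·1 ≡ 0  ⇒  (a,b)_2 = +1.
v=3: a=3^5·(≡1), b=3^7·(≡1) mod 3; (1|3)=+1, (1|3)=+1; (−1)^{5·7·1}·(+1)^7·(+1)^5 = -1.
v=31: a=31^0·(≡4), b=31^1·(≡3) mod 31; (4|31)=+1, (3|31)=-1; (−1)^{0·1·15}·(+1)^1·(-1)^0 = +1.
v=11: a=11^0·(≡7), b=11^1·(≡8) mod 11; (7|11)=-1, (8|11)=-1; (−1)^{0·1·5}·(-1)^1·(-1)^0 = -1.
v=∞: -1131 < 0 and 29667 > 0  ⇒  (a,b)_∞ = +1.
v=5: a=5^-2·(≡1), b=5^-2·(≡3) mod 5; (1|5)=+1, (3|5)=-1; (−1)^{-2·-2·2}·(+1)^-2·(-1)^-2 = +1.
v=29: a=29^1·(≡27), b=29^1·(≡3) mod 29; (27|29)=-1, (3|29)=-1; (−1)^{1·1·14}·(-1)^1·(-1)^1 = +1.
v=13: a=13^1·(≡4), b=13^2·(≡1) mod 13; (4|13)=+1, (1|13)=+1; (−1)^{1·2·6}·(+1)^2·(+1)^1 = +1.
v=7: a=7^0·(≡5), b=7^-2·(≡4) mod 7; (5|7)=-1, (4|7)=+1; (−1)^{0·-2·3}·(-1)^-2·(+1)^0 = +1.
Ram(-1131, 29667) = {3, 11}; no ℚ_3-point on the conic.

[3, 11]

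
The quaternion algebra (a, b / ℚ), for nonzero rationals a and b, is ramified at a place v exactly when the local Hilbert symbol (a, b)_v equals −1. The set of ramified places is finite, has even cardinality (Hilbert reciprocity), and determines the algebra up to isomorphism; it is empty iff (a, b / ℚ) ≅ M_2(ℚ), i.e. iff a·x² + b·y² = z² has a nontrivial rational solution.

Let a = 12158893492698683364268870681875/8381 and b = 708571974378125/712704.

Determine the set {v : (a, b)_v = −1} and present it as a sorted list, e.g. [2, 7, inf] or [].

[2, 3, 11, 13, 23, 29]

(a, b) ≡ (1812239, 2861430) mod (ℚ^×)²; places V = {2, 3, 5, 11, 13, 17, 19, 23, 29, 37, 43, ∞}.
(a,b)_29: α=-1, u≡9; β=-1, v≡12 (mod 29); (9|29)=+1, (12|29)=-1; sign (−1)^0·+1^-1·-1^-1 = -1.
(a,b)_3: α=4, u≡2; β=-1, v≡2 (mod 3); (2|3)=-1, (2|3)=-1; sign (−1)^0·-1^-1·-1^4 = -1.
(a,b)_∞: sgn(1812239)=+, sgn(2861430)=+, so +1.
(a,b)_37: α=2, u≡3; β=0, v≡24 (mod 37); (3|37)=+1, (24|37)=-1; sign (−1)^0·+1^0·-1^2 = +1.
(a,b)_19: α=9, u≡1; β=4, v≡7 (mod 19); (1|19)=+1, (7|19)=+1; sign (−1)^0·+1^4·+1^9 = +1.
(a,b)_23: α=3, u≡9; β=3, v≡8 (mod 23); (9|23)=+1, (8|23)=+1; sign (−1)^1·+1^3·+1^3 = -1.
(a,b)_43: α=2, u≡10; β=0, v≡9 (mod 43); (10|43)=+1, (9|43)=+1; sign (−1)^0·+1^0·+1^2 = +1.
(a,b)_17: α=-2, u≡6; β=0, v≡5 (mod 17); (6|17)=-1, (5|17)=-1; sign (−1)^0·-1^0·-1^-2 = +1.
(a,b)_2: α=0, β=-13; u≡7, v≡3 (mod 8); ε(u)ε(v)=1·1, αω(v)=0·1, βω(u)=-13·0; sum ≡ 1  ⇒  -1.
(a,b)_13: α=3, u≡1; β=1, v≡5 (mod 13); (1|13)=+1, (5|13)=-1; sign (−1)^0·+1^1·-1^3 = -1.
(a,b)_5: α=4, u≡1; β=5, v≡4 (mod 5); (1|5)=+1, (4|5)=+1; sign (−1)^0·+1^5·+1^4 = +1.
(a,b)_11: α=1, u≡7; β=1, v≡10 (mod 11); (7|11)=-1, (10|11)=-1; sign (−1)^1·-1^1·-1^1 = -1.
(1812239, 2861430 / ℚ) ramifies at {2, 3, 11, 13, 23, 29}: a division algebra.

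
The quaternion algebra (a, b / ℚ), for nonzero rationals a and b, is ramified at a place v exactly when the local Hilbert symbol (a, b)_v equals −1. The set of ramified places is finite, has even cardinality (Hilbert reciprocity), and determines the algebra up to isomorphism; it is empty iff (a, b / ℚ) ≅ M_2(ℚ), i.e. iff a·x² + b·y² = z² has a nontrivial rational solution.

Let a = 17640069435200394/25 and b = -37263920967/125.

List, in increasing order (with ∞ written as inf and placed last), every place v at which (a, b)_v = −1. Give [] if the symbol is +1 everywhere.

[2, 7]

(a, b) ≡ (714, -3315) mod (ℚ^×)²; places V = {2, 3, 5, 7, 13, 17, ∞}.
(a,b)_13: α=2, u≡3; β=1, v≡2 (mod 13); (3|13)=+1, (2|13)=-1; sign (−1)^0·+1^1·-1^2 = +1.
(a,b)_17: α=5, u≡8; β=3, v≡2 (mod 17); (8|17)=+1, (2|17)=+1; sign (−1)^0·+1^3·+1^5 = +1.
(a,b)_5: α=-2, u≡4; β=-3, v≡3 (mod 5); (4|5)=+1, (3|5)=-1; sign (−1)^0·+1^-3·-1^-2 = +1.
(a,b)_3: α=7, u≡1; β=5, v≡2 (mod 3); (1|3)=+1, (2|3)=-1; sign (−1)^1·+1^5·-1^7 = +1.
(a,b)_2: α=1, β=0; u≡5, v≡5 (mod 8); ε(u)ε(v)=0·0, αω(v)=1·1, βω(u)=0·1; sum ≡ 1  ⇒  -1.
(a,b)_7: α=5, u≡4; β=4, v≡5 (mod 7); (4|7)=+1, (5|7)=-1; sign (−1)^0·+1^4·-1^5 = -1.
(a,b)_∞: sgn(714)=+, sgn(-3315)=−, so +1.
(714, -3315 / ℚ) ramifies at {2, 7}: a division algebra.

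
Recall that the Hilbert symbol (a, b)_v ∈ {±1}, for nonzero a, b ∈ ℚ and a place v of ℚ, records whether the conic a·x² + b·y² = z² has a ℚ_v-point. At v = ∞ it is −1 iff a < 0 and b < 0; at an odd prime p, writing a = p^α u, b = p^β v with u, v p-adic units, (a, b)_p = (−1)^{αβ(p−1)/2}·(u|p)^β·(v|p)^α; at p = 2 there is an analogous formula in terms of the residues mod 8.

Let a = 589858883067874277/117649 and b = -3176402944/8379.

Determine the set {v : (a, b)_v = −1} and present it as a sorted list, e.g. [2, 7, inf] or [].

[11, 13, 17, 19]

(a, b) ≡ (2717, -121771) mod (ℚ^×)²; places V = {2, 3, 7, 11, 13, 17, 19, 29, ∞}.
(a,b)_19: α=3, u≡8; β=-1, v≡8 (mod 19); (8|19)=-1, (8|19)=-1; sign (−1)^1·-1^-1·-1^3 = -1.
(a,b)_3: α=0, u≡2; β=-2, v≡2 (mod 3); (2|3)=-1, (2|3)=-1; sign (−1)^0·-1^-2·-1^0 = +1.
(a,b)_∞: sgn(2717)=+, sgn(-121771)=−, so +1.
(a,b)_17: α=2, u≡3; β=1, v≡14 (mod 17); (3|17)=-1, (14|17)=-1; sign (−1)^0·-1^1·-1^2 = -1.
(a,b)_29: α=2, u≡24; β=1, v≡25 (mod 29); (24|29)=+1, (25|29)=+1; sign (−1)^0·+1^1·+1^2 = +1.
(a,b)_11: α=5, u≡4; β=2, v≡2 (mod 11); (4|11)=+1, (2|11)=-1; sign (−1)^0·+1^2·-1^5 = -1.
(a,b)_13: α=3, u≡9; β=1, v≡8 (mod 13); (9|13)=+1, (8|13)=-1; sign (−1)^0·+1^1·-1^3 = -1.
(a,b)_2: α=0, β=12; u≡5, v≡5 (mod 8); ε(u)ε(v)=0·0, αω(v)=0·1, βω(u)=12·1; sum ≡ 0  ⇒  +1.
(a,b)_7: α=-6, u≡4; β=-2, v≡2 (mod 7); (4|7)=+1, (2|7)=+1; sign (−1)^0·+1^-2·+1^-6 = +1.
(2717, -121771 / ℚ) ramifies at {11, 13, 17, 19}: a division algebra.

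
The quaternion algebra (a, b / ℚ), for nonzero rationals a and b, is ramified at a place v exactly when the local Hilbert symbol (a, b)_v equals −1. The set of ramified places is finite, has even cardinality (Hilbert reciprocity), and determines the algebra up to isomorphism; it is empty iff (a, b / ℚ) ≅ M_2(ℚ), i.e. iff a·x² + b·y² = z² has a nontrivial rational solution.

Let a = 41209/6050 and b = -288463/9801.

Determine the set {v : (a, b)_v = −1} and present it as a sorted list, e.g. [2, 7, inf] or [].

(a, b) ≡ (2, -7) mod (ℚ^×)²; places V = {2, 3, 5, 7, 11, 29, ∞}.
(a,b)_29: α=2, u≡14; β=2, v≡24 (mod 29); (14|29)=-1, (24|29)=+1; sign (−1)^0·-1^2·+1^2 = +1.
(a,b)_2: α=-1, β=0; u≡1, v≡1 (mod 8); ε(u)ε(v)=0·0, αω(v)=-1·0, βω(u)=0·0; sum ≡ 0  ⇒  +1.
(a,b)_11: α=-2, u≡6; β=-2, v≡3 (mod 11); (6|11)=-1, (3|11)=+1; sign (−1)^0·-1^-2·+1^-2 = +1.
(a,b)_5: α=-2, u≡2; β=0, v≡2 (mod 5); (2|5)=-1, (2|5)=-1; sign (−1)^0·-1^0·-1^-2 = +1.
(a,b)_∞: sgn(2)=+, sgn(-7)=−, so +1.
(a,b)_7: α=2, u≡4; β=3, v≡6 (mod 7); (4|7)=+1, (6|7)=-1; sign (−1)^0·+1^3·-1^2 = +1.
(a,b)_3: α=0, u≡2; β=-4, v≡2 (mod 3); (2|3)=-1, (2|3)=-1; sign (−1)^0·-1^-4·-1^0 = +1.
Ram(a, b) = ∅: the form 2·x² + -7·y² − z² is isotropic over every ℚ_v, so by Hasse–Minkowski it is isotropic over ℚ.

[]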